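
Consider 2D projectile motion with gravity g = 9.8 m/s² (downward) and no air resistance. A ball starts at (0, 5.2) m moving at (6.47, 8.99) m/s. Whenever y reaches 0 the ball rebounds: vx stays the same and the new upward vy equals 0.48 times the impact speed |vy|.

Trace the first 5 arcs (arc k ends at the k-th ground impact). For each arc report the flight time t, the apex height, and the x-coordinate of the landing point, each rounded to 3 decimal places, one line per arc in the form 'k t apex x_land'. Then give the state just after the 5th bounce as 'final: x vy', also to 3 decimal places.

1 2.297 9.323 14.860
2 1.324 2.148 23.428
3 0.636 0.495 27.540
4 0.305 0.114 29.514
5 0.146 0.026 30.462
final: 30.462 0.344

Arc 1: start y=5.200, vy=8.990 → t=2.297, apex=9.323, x_land=14.860, impact vy=-13.518
  bounce: vy ← 0.48·13.518 = 6.489
Arc 2: start y=0.000, vy=6.489 → t=1.324, apex=2.148, x_land=23.428, impact vy=-6.489
  bounce: vy ← 0.48·6.489 = 3.115
Arc 3: start y=0.000, vy=3.115 → t=0.636, apex=0.495, x_land=27.540, impact vy=-3.115
  bounce: vy ← 0.48·3.115 = 1.495
Arc 4: start y=0.000, vy=1.495 → t=0.305, apex=0.114, x_land=29.514, impact vy=-1.495
  bounce: vy ← 0.48·1.495 = 0.718
Arc 5: start y=0.000, vy=0.718 → t=0.146, apex=0.026, x_land=30.462, impact vy=-0.718
  bounce: vy ← 0.48·0.718 = 0.344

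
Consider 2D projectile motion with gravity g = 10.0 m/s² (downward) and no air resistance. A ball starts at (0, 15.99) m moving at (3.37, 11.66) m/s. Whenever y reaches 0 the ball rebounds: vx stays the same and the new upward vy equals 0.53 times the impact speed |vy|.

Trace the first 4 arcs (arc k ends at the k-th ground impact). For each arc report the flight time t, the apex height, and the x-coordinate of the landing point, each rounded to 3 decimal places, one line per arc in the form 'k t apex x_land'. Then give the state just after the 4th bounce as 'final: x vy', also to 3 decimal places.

Arc 1: start y=15.990, vy=11.660 → t=3.301, apex=22.788, x_land=11.124, impact vy=-21.348
  bounce: vy ← 0.53·21.348 = 11.315
Arc 2: start y=0.000, vy=11.315 → t=2.263, apex=6.401, x_land=18.750, impact vy=-11.315
  bounce: vy ← 0.53·11.315 = 5.997
Arc 3: start y=0.000, vy=5.997 → t=1.199, apex=1.798, x_land=22.792, impact vy=-5.997
  bounce: vy ← 0.53·5.997 = 3.178
Arc 4: start y=0.000, vy=3.178 → t=0.636, apex=0.505, x_land=24.934, impact vy=-3.178
  bounce: vy ← 0.53·3.178 = 1.684

1 3.301 22.788 11.124
2 2.263 6.401 18.750
3 1.199 1.798 22.792
4 0.636 0.505 24.934
final: 24.934 1.684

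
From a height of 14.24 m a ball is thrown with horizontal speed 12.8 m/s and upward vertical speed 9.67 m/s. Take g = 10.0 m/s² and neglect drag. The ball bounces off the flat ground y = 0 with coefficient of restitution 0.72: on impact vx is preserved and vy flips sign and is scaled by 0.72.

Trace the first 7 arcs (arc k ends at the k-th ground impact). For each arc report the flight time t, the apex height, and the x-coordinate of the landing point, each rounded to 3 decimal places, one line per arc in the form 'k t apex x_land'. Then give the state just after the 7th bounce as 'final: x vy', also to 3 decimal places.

Arc 1: start y=14.240, vy=9.670 → t=2.912, apex=18.915, x_land=37.274, impact vy=-19.450
  bounce: vy ← 0.72·19.450 = 14.004
Arc 2: start y=0.000, vy=14.004 → t=2.801, apex=9.806, x_land=73.124, impact vy=-14.004
  bounce: vy ← 0.72·14.004 = 10.083
Arc 3: start y=0.000, vy=10.083 → t=2.017, apex=5.083, x_land=98.937, impact vy=-10.083
  bounce: vy ← 0.72·10.083 = 7.260
Arc 4: start y=0.000, vy=7.260 → t=1.452, apex=2.635, x_land=117.522, impact vy=-7.260
  bounce: vy ← 0.72·7.260 = 5.227
Arc 5: start y=0.000, vy=5.227 → t=1.045, apex=1.366, x_land=130.903, impact vy=-5.227
  bounce: vy ← 0.72·5.227 = 3.763
Arc 6: start y=0.000, vy=3.763 → t=0.753, apex=0.708, x_land=140.537, impact vy=-3.763
  bounce: vy ← 0.72·3.763 = 2.710
Arc 7: start y=0.000, vy=2.710 → t=0.542, apex=0.367, x_land=147.474, impact vy=-2.710
  bounce: vy ← 0.72·2.710 = 1.951

1 2.912 18.915 37.274
2 2.801 9.806 73.124
3 2.017 5.083 98.937
4 1.452 2.635 117.522
5 1.045 1.366 130.903
6 0.753 0.708 140.537
7 0.542 0.367 147.474
final: 147.474 1.951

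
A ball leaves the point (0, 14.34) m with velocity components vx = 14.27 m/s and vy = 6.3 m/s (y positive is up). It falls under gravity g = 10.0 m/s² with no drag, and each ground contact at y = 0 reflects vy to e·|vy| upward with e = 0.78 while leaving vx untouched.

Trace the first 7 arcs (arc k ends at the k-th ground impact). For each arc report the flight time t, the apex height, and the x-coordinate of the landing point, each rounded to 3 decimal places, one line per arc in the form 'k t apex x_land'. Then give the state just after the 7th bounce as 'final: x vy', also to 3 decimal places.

1 2.437 16.325 34.775
2 2.819 9.932 74.998
3 2.199 6.043 106.373
4 1.715 3.676 130.845
5 1.338 2.237 149.934
6 1.043 1.361 164.822
7 0.814 0.828 176.436
final: 176.436 3.174

Arc 1: start y=14.340, vy=6.300 → t=2.437, apex=16.325, x_land=34.775, impact vy=-18.069
  bounce: vy ← 0.78·18.069 = 14.094
Arc 2: start y=0.000, vy=14.094 → t=2.819, apex=9.932, x_land=74.998, impact vy=-14.094
  bounce: vy ← 0.78·14.094 = 10.993
Arc 3: start y=0.000, vy=10.993 → t=2.199, apex=6.043, x_land=106.373, impact vy=-10.993
  bounce: vy ← 0.78·10.993 = 8.575
Arc 4: start y=0.000, vy=8.575 → t=1.715, apex=3.676, x_land=130.845, impact vy=-8.575
  bounce: vy ← 0.78·8.575 = 6.688
Arc 5: start y=0.000, vy=6.688 → t=1.338, apex=2.237, x_land=149.934, impact vy=-6.688
  bounce: vy ← 0.78·6.688 = 5.217
Arc 6: start y=0.000, vy=5.217 → t=1.043, apex=1.361, x_land=164.822, impact vy=-5.217
  bounce: vy ← 0.78·5.217 = 4.069
Arc 7: start y=0.000, vy=4.069 → t=0.814, apex=0.828, x_land=176.436, impact vy=-4.069
  bounce: vy ← 0.78·4.069 = 3.174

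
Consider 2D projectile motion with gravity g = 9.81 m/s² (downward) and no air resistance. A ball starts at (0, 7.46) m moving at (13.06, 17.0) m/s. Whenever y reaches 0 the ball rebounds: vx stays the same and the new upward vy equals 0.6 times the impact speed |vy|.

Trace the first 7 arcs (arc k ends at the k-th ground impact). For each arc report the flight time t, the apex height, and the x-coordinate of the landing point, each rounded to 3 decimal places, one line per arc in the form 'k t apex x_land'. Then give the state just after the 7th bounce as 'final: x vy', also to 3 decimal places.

Arc 1: start y=7.460, vy=17.000 → t=3.860, apex=22.190, x_land=50.410, impact vy=-20.865
  bounce: vy ← 0.6·20.865 = 12.519
Arc 2: start y=0.000, vy=12.519 → t=2.552, apex=7.988, x_land=83.744, impact vy=-12.519
  bounce: vy ← 0.6·12.519 = 7.512
Arc 3: start y=0.000, vy=7.512 → t=1.531, apex=2.876, x_land=103.744, impact vy=-7.512
  bounce: vy ← 0.6·7.512 = 4.507
Arc 4: start y=0.000, vy=4.507 → t=0.919, apex=1.035, x_land=115.744, impact vy=-4.507
  bounce: vy ← 0.6·4.507 = 2.704
Arc 5: start y=0.000, vy=2.704 → t=0.551, apex=0.373, x_land=122.944, impact vy=-2.704
  bounce: vy ← 0.6·2.704 = 1.622
Arc 6: start y=0.000, vy=1.622 → t=0.331, apex=0.134, x_land=127.264, impact vy=-1.622
  bounce: vy ← 0.6·1.622 = 0.973
Arc 7: start y=0.000, vy=0.973 → t=0.198, apex=0.048, x_land=129.856, impact vy=-0.973
  bounce: vy ← 0.6·0.973 = 0.584

1 3.860 22.190 50.410
2 2.552 7.988 83.744
3 1.531 2.876 103.744
4 0.919 1.035 115.744
5 0.551 0.373 122.944
6 0.331 0.134 127.264
7 0.198 0.048 129.856
final: 129.856 0.584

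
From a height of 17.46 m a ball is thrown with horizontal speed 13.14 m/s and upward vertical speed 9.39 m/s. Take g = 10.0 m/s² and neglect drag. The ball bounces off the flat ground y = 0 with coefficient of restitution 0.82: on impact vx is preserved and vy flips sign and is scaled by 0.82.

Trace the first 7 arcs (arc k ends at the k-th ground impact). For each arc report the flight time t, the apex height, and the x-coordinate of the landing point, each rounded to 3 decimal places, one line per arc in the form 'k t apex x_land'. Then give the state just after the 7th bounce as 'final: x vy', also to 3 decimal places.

Arc 1: start y=17.460, vy=9.390 → t=3.030, apex=21.869, x_land=39.819, impact vy=-20.913
  bounce: vy ← 0.82·20.913 = 17.149
Arc 2: start y=0.000, vy=17.149 → t=3.430, apex=14.704, x_land=84.886, impact vy=-17.149
  bounce: vy ← 0.82·17.149 = 14.062
Arc 3: start y=0.000, vy=14.062 → t=2.812, apex=9.887, x_land=121.842, impact vy=-14.062
  bounce: vy ← 0.82·14.062 = 11.531
Arc 4: start y=0.000, vy=11.531 → t=2.306, apex=6.648, x_land=152.145, impact vy=-11.531
  bounce: vy ← 0.82·11.531 = 9.455
Arc 5: start y=0.000, vy=9.455 → t=1.891, apex=4.470, x_land=176.994, impact vy=-9.455
  bounce: vy ← 0.82·9.455 = 7.753
Arc 6: start y=0.000, vy=7.753 → t=1.551, apex=3.006, x_land=197.370, impact vy=-7.753
  bounce: vy ← 0.82·7.753 = 6.358
Arc 7: start y=0.000, vy=6.358 → t=1.272, apex=2.021, x_land=214.079, impact vy=-6.358
  bounce: vy ← 0.82·6.358 = 5.213

1 3.030 21.869 39.819
2 3.430 14.704 84.886
3 2.812 9.887 121.842
4 2.306 6.648 152.145
5 1.891 4.470 176.994
6 1.551 3.006 197.370
7 1.272 2.021 214.079
final: 214.079 5.213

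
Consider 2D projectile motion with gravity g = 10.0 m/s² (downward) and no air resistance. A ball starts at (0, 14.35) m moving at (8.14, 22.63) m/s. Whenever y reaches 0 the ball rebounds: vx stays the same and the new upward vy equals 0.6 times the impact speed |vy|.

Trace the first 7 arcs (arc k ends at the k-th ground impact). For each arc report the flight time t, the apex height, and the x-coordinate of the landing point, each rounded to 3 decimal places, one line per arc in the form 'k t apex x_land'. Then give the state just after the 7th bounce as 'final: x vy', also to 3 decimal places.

Arc 1: start y=14.350, vy=22.630 → t=5.090, apex=39.956, x_land=41.432, impact vy=-28.269
  bounce: vy ← 0.6·28.269 = 16.961
Arc 2: start y=0.000, vy=16.961 → t=3.392, apex=14.384, x_land=69.044, impact vy=-16.961
  bounce: vy ← 0.6·16.961 = 10.177
Arc 3: start y=0.000, vy=10.177 → t=2.035, apex=5.178, x_land=85.612, impact vy=-10.177
  bounce: vy ← 0.6·10.177 = 6.106
Arc 4: start y=0.000, vy=6.106 → t=1.221, apex=1.864, x_land=95.553, impact vy=-6.106
  bounce: vy ← 0.6·6.106 = 3.664
Arc 5: start y=0.000, vy=3.664 → t=0.733, apex=0.671, x_land=101.517, impact vy=-3.664
  bounce: vy ← 0.6·3.664 = 2.198
Arc 6: start y=0.000, vy=2.198 → t=0.440, apex=0.242, x_land=105.096, impact vy=-2.198
  bounce: vy ← 0.6·2.198 = 1.319
Arc 7: start y=0.000, vy=1.319 → t=0.264, apex=0.087, x_land=107.243, impact vy=-1.319
  bounce: vy ← 0.6·1.319 = 0.791

1 5.090 39.956 41.432
2 3.392 14.384 69.044
3 2.035 5.178 85.612
4 1.221 1.864 95.553
5 0.733 0.671 101.517
6 0.440 0.242 105.096
7 0.264 0.087 107.243
final: 107.243 0.791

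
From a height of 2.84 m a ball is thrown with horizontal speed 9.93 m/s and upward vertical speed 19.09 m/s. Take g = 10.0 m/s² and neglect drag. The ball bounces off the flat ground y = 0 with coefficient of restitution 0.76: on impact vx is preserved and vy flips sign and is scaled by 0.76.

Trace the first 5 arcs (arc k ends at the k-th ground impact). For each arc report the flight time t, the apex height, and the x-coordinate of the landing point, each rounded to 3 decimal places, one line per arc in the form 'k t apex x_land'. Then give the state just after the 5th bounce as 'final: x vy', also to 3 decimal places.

1 3.961 21.061 39.337
2 3.120 12.165 70.314
3 2.371 7.027 93.858
4 1.802 4.059 111.750
5 1.369 2.344 125.349
final: 125.349 5.204

Arc 1: start y=2.840, vy=19.090 → t=3.961, apex=21.061, x_land=39.337, impact vy=-20.524
  bounce: vy ← 0.76·20.524 = 15.598
Arc 2: start y=0.000, vy=15.598 → t=3.120, apex=12.165, x_land=70.314, impact vy=-15.598
  bounce: vy ← 0.76·15.598 = 11.855
Arc 3: start y=0.000, vy=11.855 → t=2.371, apex=7.027, x_land=93.858, impact vy=-11.855
  bounce: vy ← 0.76·11.855 = 9.009
Arc 4: start y=0.000, vy=9.009 → t=1.802, apex=4.059, x_land=111.750, impact vy=-9.009
  bounce: vy ← 0.76·9.009 = 6.847
Arc 5: start y=0.000, vy=6.847 → t=1.369, apex=2.344, x_land=125.349, impact vy=-6.847
  bounce: vy ← 0.76·6.847 = 5.204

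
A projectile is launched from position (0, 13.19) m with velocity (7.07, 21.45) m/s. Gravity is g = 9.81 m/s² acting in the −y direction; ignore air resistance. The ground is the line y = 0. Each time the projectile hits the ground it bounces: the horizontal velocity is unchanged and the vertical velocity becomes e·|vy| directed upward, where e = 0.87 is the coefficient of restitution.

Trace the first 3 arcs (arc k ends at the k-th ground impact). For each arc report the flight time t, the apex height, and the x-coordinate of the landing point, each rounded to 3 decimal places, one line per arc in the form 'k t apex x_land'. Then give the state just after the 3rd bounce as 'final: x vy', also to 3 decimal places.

Arc 1: start y=13.190, vy=21.450 → t=4.920, apex=36.641, x_land=34.782, impact vy=-26.812
  bounce: vy ← 0.87·26.812 = 23.327
Arc 2: start y=0.000, vy=23.327 → t=4.756, apex=27.733, x_land=68.405, impact vy=-23.327
  bounce: vy ← 0.87·23.327 = 20.294
Arc 3: start y=0.000, vy=20.294 → t=4.137, apex=20.991, x_land=97.656, impact vy=-20.294
  bounce: vy ← 0.87·20.294 = 17.656

1 4.920 36.641 34.782
2 4.756 27.733 68.405
3 4.137 20.991 97.656
final: 97.656 17.656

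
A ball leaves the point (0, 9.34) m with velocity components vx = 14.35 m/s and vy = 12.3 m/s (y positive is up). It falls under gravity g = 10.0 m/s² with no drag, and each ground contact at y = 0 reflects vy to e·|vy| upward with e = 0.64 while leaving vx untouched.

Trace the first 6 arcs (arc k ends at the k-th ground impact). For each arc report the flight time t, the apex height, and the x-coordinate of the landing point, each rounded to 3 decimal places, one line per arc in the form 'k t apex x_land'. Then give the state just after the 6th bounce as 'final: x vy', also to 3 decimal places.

1 3.069 16.904 44.036
2 2.354 6.924 77.810
3 1.506 2.836 99.425
4 0.964 1.162 113.259
5 0.617 0.476 122.112
6 0.395 0.195 127.778
final: 127.778 1.264

Arc 1: start y=9.340, vy=12.300 → t=3.069, apex=16.904, x_land=44.036, impact vy=-18.387
  bounce: vy ← 0.64·18.387 = 11.768
Arc 2: start y=0.000, vy=11.768 → t=2.354, apex=6.924, x_land=77.810, impact vy=-11.768
  bounce: vy ← 0.64·11.768 = 7.531
Arc 3: start y=0.000, vy=7.531 → t=1.506, apex=2.836, x_land=99.425, impact vy=-7.531
  bounce: vy ← 0.64·7.531 = 4.820
Arc 4: start y=0.000, vy=4.820 → t=0.964, apex=1.162, x_land=113.259, impact vy=-4.820
  bounce: vy ← 0.64·4.820 = 3.085
Arc 5: start y=0.000, vy=3.085 → t=0.617, apex=0.476, x_land=122.112, impact vy=-3.085
  bounce: vy ← 0.64·3.085 = 1.974
Arc 6: start y=0.000, vy=1.974 → t=0.395, apex=0.195, x_land=127.778, impact vy=-1.974
  bounce: vy ← 0.64·1.974 = 1.264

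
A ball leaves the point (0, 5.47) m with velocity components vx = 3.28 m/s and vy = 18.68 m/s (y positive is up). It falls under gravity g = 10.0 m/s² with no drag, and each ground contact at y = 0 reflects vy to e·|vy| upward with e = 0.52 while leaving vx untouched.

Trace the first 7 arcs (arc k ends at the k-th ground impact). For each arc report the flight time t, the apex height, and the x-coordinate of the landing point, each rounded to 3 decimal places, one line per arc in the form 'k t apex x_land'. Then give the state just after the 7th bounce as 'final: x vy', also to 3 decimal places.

1 4.009 22.917 13.149
2 2.227 6.197 20.452
3 1.158 1.676 24.250
4 0.602 0.453 26.224
5 0.313 0.123 27.251
6 0.163 0.033 27.785
7 0.085 0.009 28.063
final: 28.063 0.220

Arc 1: start y=5.470, vy=18.680 → t=4.009, apex=22.917, x_land=13.149, impact vy=-21.409
  bounce: vy ← 0.52·21.409 = 11.133
Arc 2: start y=0.000, vy=11.133 → t=2.227, apex=6.197, x_land=20.452, impact vy=-11.133
  bounce: vy ← 0.52·11.133 = 5.789
Arc 3: start y=0.000, vy=5.789 → t=1.158, apex=1.676, x_land=24.250, impact vy=-5.789
  bounce: vy ← 0.52·5.789 = 3.010
Arc 4: start y=0.000, vy=3.010 → t=0.602, apex=0.453, x_land=26.224, impact vy=-3.010
  bounce: vy ← 0.52·3.010 = 1.565
Arc 5: start y=0.000, vy=1.565 → t=0.313, apex=0.123, x_land=27.251, impact vy=-1.565
  bounce: vy ← 0.52·1.565 = 0.814
Arc 6: start y=0.000, vy=0.814 → t=0.163, apex=0.033, x_land=27.785, impact vy=-0.814
  bounce: vy ← 0.52·0.814 = 0.423
Arc 7: start y=0.000, vy=0.423 → t=0.085, apex=0.009, x_land=28.063, impact vy=-0.423
  bounce: vy ← 0.52·0.423 = 0.220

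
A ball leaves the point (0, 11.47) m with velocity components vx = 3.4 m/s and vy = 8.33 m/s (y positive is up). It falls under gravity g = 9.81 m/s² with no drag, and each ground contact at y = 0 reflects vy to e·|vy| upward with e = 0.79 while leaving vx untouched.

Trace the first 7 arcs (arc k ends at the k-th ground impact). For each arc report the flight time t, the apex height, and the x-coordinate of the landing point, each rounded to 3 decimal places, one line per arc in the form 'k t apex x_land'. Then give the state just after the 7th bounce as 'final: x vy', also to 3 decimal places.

Arc 1: start y=11.470, vy=8.330 → t=2.598, apex=15.007, x_land=8.834, impact vy=-17.159
  bounce: vy ← 0.79·17.159 = 13.556
Arc 2: start y=0.000, vy=13.556 → t=2.764, apex=9.366, x_land=18.230, impact vy=-13.556
  bounce: vy ← 0.79·13.556 = 10.709
Arc 3: start y=0.000, vy=10.709 → t=2.183, apex=5.845, x_land=25.654, impact vy=-10.709
  bounce: vy ← 0.79·10.709 = 8.460
Arc 4: start y=0.000, vy=8.460 → t=1.725, apex=3.648, x_land=31.518, impact vy=-8.460
  bounce: vy ← 0.79·8.460 = 6.683
Arc 5: start y=0.000, vy=6.683 → t=1.363, apex=2.277, x_land=36.151, impact vy=-6.683
  bounce: vy ← 0.79·6.683 = 5.280
Arc 6: start y=0.000, vy=5.280 → t=1.076, apex=1.421, x_land=39.810, impact vy=-5.280
  bounce: vy ← 0.79·5.280 = 4.171
Arc 7: start y=0.000, vy=4.171 → t=0.850, apex=0.887, x_land=42.702, impact vy=-4.171
  bounce: vy ← 0.79·4.171 = 3.295

1 2.598 15.007 8.834
2 2.764 9.366 18.230
3 2.183 5.845 25.654
4 1.725 3.648 31.518
5 1.363 2.277 36.151
6 1.076 1.421 39.810
7 0.850 0.887 42.702
final: 42.702 3.295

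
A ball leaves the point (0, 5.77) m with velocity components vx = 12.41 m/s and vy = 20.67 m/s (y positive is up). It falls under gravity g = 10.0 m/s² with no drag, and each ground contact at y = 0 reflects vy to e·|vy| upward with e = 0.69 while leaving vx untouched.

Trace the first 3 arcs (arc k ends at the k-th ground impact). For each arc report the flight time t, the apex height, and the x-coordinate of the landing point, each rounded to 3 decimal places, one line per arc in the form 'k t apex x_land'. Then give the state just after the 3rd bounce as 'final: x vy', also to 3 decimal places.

1 4.396 27.132 54.560
2 3.215 12.918 94.455
3 2.218 6.150 121.982
final: 121.982 7.653

Arc 1: start y=5.770, vy=20.670 → t=4.396, apex=27.132, x_land=54.560, impact vy=-23.295
  bounce: vy ← 0.69·23.295 = 16.073
Arc 2: start y=0.000, vy=16.073 → t=3.215, apex=12.918, x_land=94.455, impact vy=-16.073
  bounce: vy ← 0.69·16.073 = 11.091
Arc 3: start y=0.000, vy=11.091 → t=2.218, apex=6.150, x_land=121.982, impact vy=-11.091
  bounce: vy ← 0.69·11.091 = 7.653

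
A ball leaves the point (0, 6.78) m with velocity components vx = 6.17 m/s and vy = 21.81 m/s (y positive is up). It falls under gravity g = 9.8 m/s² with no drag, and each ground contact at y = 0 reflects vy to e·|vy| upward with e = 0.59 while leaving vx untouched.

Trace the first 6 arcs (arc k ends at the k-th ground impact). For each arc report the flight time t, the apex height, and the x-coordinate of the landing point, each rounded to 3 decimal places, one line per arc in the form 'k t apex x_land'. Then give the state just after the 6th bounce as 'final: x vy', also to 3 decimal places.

Arc 1: start y=6.780, vy=21.810 → t=4.743, apex=31.049, x_land=29.263, impact vy=-24.669
  bounce: vy ← 0.59·24.669 = 14.555
Arc 2: start y=0.000, vy=14.555 → t=2.970, apex=10.808, x_land=47.590, impact vy=-14.555
  bounce: vy ← 0.59·14.555 = 8.587
Arc 3: start y=0.000, vy=8.587 → t=1.753, apex=3.762, x_land=58.403, impact vy=-8.587
  bounce: vy ← 0.59·8.587 = 5.067
Arc 4: start y=0.000, vy=5.067 → t=1.034, apex=1.310, x_land=64.783, impact vy=-5.067
  bounce: vy ← 0.59·5.067 = 2.989
Arc 5: start y=0.000, vy=2.989 → t=0.610, apex=0.456, x_land=68.547, impact vy=-2.989
  bounce: vy ← 0.59·2.989 = 1.764
Arc 6: start y=0.000, vy=1.764 → t=0.360, apex=0.159, x_land=70.767, impact vy=-1.764
  bounce: vy ← 0.59·1.764 = 1.041

1 4.743 31.049 29.263
2 2.970 10.808 47.590
3 1.753 3.762 58.403
4 1.034 1.310 64.783
5 0.610 0.456 68.547
6 0.360 0.159 70.767
final: 70.767 1.041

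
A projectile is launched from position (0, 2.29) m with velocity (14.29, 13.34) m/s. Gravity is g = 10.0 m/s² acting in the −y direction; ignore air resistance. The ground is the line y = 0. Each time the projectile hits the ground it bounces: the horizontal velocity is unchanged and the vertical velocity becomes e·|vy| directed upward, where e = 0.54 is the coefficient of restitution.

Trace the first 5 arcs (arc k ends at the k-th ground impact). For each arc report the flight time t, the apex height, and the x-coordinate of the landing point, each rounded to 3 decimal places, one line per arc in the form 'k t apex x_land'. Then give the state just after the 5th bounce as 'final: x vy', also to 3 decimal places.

1 2.830 11.188 40.439
2 1.616 3.262 63.524
3 0.872 0.951 75.990
4 0.471 0.277 82.722
5 0.254 0.081 86.357
final: 86.357 0.687

Arc 1: start y=2.290, vy=13.340 → t=2.830, apex=11.188, x_land=40.439, impact vy=-14.958
  bounce: vy ← 0.54·14.958 = 8.078
Arc 2: start y=0.000, vy=8.078 → t=1.616, apex=3.262, x_land=63.524, impact vy=-8.078
  bounce: vy ← 0.54·8.078 = 4.362
Arc 3: start y=0.000, vy=4.362 → t=0.872, apex=0.951, x_land=75.990, impact vy=-4.362
  bounce: vy ← 0.54·4.362 = 2.355
Arc 4: start y=0.000, vy=2.355 → t=0.471, apex=0.277, x_land=82.722, impact vy=-2.355
  bounce: vy ← 0.54·2.355 = 1.272
Arc 5: start y=0.000, vy=1.272 → t=0.254, apex=0.081, x_land=86.357, impact vy=-1.272
  bounce: vy ← 0.54·1.272 = 0.687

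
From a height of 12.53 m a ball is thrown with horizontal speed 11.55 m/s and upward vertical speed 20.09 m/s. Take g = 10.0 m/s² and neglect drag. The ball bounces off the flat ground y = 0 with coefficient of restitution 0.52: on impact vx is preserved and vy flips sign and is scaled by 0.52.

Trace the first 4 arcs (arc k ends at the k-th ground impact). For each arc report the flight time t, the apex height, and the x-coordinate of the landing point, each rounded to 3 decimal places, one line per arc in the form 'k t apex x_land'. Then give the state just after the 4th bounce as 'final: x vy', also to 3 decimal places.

Arc 1: start y=12.530, vy=20.090 → t=4.567, apex=32.710, x_land=52.746, impact vy=-25.577
  bounce: vy ← 0.52·25.577 = 13.300
Arc 2: start y=0.000, vy=13.300 → t=2.660, apex=8.845, x_land=83.470, impact vy=-13.300
  bounce: vy ← 0.52·13.300 = 6.916
Arc 3: start y=0.000, vy=6.916 → t=1.383, apex=2.392, x_land=99.446, impact vy=-6.916
  bounce: vy ← 0.52·6.916 = 3.596
Arc 4: start y=0.000, vy=3.596 → t=0.719, apex=0.647, x_land=107.754, impact vy=-3.596
  bounce: vy ← 0.52·3.596 = 1.870

1 4.567 32.710 52.746
2 2.660 8.845 83.470
3 1.383 2.392 99.446
4 0.719 0.647 107.754
final: 107.754 1.870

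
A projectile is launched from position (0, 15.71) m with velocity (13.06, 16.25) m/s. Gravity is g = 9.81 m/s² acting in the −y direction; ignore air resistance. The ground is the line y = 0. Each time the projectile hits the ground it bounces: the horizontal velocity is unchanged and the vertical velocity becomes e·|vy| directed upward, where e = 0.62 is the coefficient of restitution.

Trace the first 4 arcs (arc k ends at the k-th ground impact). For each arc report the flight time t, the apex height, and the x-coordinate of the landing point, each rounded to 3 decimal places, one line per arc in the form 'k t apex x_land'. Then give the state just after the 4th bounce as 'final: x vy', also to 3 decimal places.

1 4.095 29.169 53.482
2 3.024 11.213 92.973
3 1.875 4.310 117.458
4 1.162 1.657 132.639
final: 132.639 3.535

Arc 1: start y=15.710, vy=16.250 → t=4.095, apex=29.169, x_land=53.482, impact vy=-23.923
  bounce: vy ← 0.62·23.923 = 14.832
Arc 2: start y=0.000, vy=14.832 → t=3.024, apex=11.213, x_land=92.973, impact vy=-14.832
  bounce: vy ← 0.62·14.832 = 9.196
Arc 3: start y=0.000, vy=9.196 → t=1.875, apex=4.310, x_land=117.458, impact vy=-9.196
  bounce: vy ← 0.62·9.196 = 5.701
Arc 4: start y=0.000, vy=5.701 → t=1.162, apex=1.657, x_land=132.639, impact vy=-5.701
  bounce: vy ← 0.62·5.701 = 3.535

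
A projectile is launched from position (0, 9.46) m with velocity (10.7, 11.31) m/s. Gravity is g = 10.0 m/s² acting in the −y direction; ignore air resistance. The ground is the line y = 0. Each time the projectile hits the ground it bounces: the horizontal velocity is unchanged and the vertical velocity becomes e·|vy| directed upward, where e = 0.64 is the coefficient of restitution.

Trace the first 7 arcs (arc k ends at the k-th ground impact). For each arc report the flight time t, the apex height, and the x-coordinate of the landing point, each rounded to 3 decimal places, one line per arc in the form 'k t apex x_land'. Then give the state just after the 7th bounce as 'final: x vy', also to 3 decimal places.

Arc 1: start y=9.460, vy=11.310 → t=2.912, apex=15.856, x_land=31.156, impact vy=-17.808
  bounce: vy ← 0.64·17.808 = 11.397
Arc 2: start y=0.000, vy=11.397 → t=2.279, apex=6.495, x_land=55.545, impact vy=-11.397
  bounce: vy ← 0.64·11.397 = 7.294
Arc 3: start y=0.000, vy=7.294 → t=1.459, apex=2.660, x_land=71.155, impact vy=-7.294
  bounce: vy ← 0.64·7.294 = 4.668
Arc 4: start y=0.000, vy=4.668 → t=0.934, apex=1.090, x_land=81.145, impact vy=-4.668
  bounce: vy ← 0.64·4.668 = 2.988
Arc 5: start y=0.000, vy=2.988 → t=0.598, apex=0.446, x_land=87.538, impact vy=-2.988
  bounce: vy ← 0.64·2.988 = 1.912
Arc 6: start y=0.000, vy=1.912 → t=0.382, apex=0.183, x_land=91.630, impact vy=-1.912
  bounce: vy ← 0.64·1.912 = 1.224
Arc 7: start y=0.000, vy=1.224 → t=0.245, apex=0.075, x_land=94.249, impact vy=-1.224
  bounce: vy ← 0.64·1.224 = 0.783

1 2.912 15.856 31.156
2 2.279 6.495 55.545
3 1.459 2.660 71.155
4 0.934 1.090 81.145
5 0.598 0.446 87.538
6 0.382 0.183 91.630
7 0.245 0.075 94.249
final: 94.249 0.783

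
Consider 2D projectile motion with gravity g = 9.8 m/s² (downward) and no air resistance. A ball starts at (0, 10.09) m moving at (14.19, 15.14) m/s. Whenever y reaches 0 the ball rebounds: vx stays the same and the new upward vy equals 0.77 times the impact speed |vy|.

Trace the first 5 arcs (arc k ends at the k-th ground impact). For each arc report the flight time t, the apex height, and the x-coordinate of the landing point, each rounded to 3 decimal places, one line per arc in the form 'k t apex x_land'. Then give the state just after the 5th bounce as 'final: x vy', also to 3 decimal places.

Arc 1: start y=10.090, vy=15.140 → t=3.653, apex=21.785, x_land=51.842, impact vy=-20.664
  bounce: vy ← 0.77·20.664 = 15.911
Arc 2: start y=0.000, vy=15.911 → t=3.247, apex=12.916, x_land=97.919, impact vy=-15.911
  bounce: vy ← 0.77·15.911 = 12.251
Arc 3: start y=0.000, vy=12.251 → t=2.500, apex=7.658, x_land=133.398, impact vy=-12.251
  bounce: vy ← 0.77·12.251 = 9.434
Arc 4: start y=0.000, vy=9.434 → t=1.925, apex=4.540, x_land=160.717, impact vy=-9.434
  bounce: vy ← 0.77·9.434 = 7.264
Arc 5: start y=0.000, vy=7.264 → t=1.482, apex=2.692, x_land=181.753, impact vy=-7.264
  bounce: vy ← 0.77·7.264 = 5.593

1 3.653 21.785 51.842
2 3.247 12.916 97.919
3 2.500 7.658 133.398
4 1.925 4.540 160.717
5 1.482 2.692 181.753
final: 181.753 5.593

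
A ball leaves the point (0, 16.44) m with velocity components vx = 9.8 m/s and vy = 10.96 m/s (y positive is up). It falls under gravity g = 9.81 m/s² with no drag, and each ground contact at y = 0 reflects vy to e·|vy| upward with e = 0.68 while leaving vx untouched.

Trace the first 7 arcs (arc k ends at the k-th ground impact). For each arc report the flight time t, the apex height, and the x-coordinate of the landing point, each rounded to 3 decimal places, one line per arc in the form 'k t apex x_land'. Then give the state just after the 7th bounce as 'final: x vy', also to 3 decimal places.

1 3.262 22.562 31.967
2 2.917 10.433 60.552
3 1.983 4.824 79.990
4 1.349 2.231 93.208
5 0.917 1.031 102.196
6 0.624 0.477 108.308
7 0.424 0.221 112.464
final: 112.464 1.415

Arc 1: start y=16.440, vy=10.960 → t=3.262, apex=22.562, x_land=31.967, impact vy=-21.040
  bounce: vy ← 0.68·21.040 = 14.307
Arc 2: start y=0.000, vy=14.307 → t=2.917, apex=10.433, x_land=60.552, impact vy=-14.307
  bounce: vy ← 0.68·14.307 = 9.729
Arc 3: start y=0.000, vy=9.729 → t=1.983, apex=4.824, x_land=79.990, impact vy=-9.729
  bounce: vy ← 0.68·9.729 = 6.616
Arc 4: start y=0.000, vy=6.616 → t=1.349, apex=2.231, x_land=93.208, impact vy=-6.616
  bounce: vy ← 0.68·6.616 = 4.499
Arc 5: start y=0.000, vy=4.499 → t=0.917, apex=1.031, x_land=102.196, impact vy=-4.499
  bounce: vy ← 0.68·4.499 = 3.059
Arc 6: start y=0.000, vy=3.059 → t=0.624, apex=0.477, x_land=108.308, impact vy=-3.059
  bounce: vy ← 0.68·3.059 = 2.080
Arc 7: start y=0.000, vy=2.080 → t=0.424, apex=0.221, x_land=112.464, impact vy=-2.080
  bounce: vy ← 0.68·2.080 = 1.415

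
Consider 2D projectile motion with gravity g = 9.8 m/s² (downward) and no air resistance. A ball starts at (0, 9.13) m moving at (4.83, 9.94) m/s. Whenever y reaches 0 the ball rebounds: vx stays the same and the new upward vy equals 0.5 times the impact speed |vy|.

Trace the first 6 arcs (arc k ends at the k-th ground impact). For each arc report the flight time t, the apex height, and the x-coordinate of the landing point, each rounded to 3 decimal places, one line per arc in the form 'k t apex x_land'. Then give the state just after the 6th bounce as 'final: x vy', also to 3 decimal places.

1 2.715 14.171 13.113
2 1.701 3.543 21.327
3 0.850 0.886 25.434
4 0.425 0.221 27.487
5 0.213 0.055 28.514
6 0.106 0.014 29.027
final: 29.027 0.260

Arc 1: start y=9.130, vy=9.940 → t=2.715, apex=14.171, x_land=13.113, impact vy=-16.666
  bounce: vy ← 0.5·16.666 = 8.333
Arc 2: start y=0.000, vy=8.333 → t=1.701, apex=3.543, x_land=21.327, impact vy=-8.333
  bounce: vy ← 0.5·8.333 = 4.166
Arc 3: start y=0.000, vy=4.166 → t=0.850, apex=0.886, x_land=25.434, impact vy=-4.166
  bounce: vy ← 0.5·4.166 = 2.083
Arc 4: start y=0.000, vy=2.083 → t=0.425, apex=0.221, x_land=27.487, impact vy=-2.083
  bounce: vy ← 0.5·2.083 = 1.042
Arc 5: start y=0.000, vy=1.042 → t=0.213, apex=0.055, x_land=28.514, impact vy=-1.042
  bounce: vy ← 0.5·1.042 = 0.521
Arc 6: start y=0.000, vy=0.521 → t=0.106, apex=0.014, x_land=29.027, impact vy=-0.521
  bounce: vy ← 0.5·0.521 = 0.260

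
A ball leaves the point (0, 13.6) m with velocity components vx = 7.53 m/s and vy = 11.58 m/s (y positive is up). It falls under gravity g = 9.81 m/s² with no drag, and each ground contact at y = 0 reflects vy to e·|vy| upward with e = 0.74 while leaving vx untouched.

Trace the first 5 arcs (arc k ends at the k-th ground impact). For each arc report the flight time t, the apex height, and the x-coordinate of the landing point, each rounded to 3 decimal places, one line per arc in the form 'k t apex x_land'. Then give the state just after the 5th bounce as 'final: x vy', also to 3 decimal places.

1 3.222 20.435 24.258
2 3.021 11.190 47.005
3 2.235 6.128 63.838
4 1.654 3.356 76.294
5 1.224 1.837 85.511
final: 85.511 4.443

Arc 1: start y=13.600, vy=11.580 → t=3.222, apex=20.435, x_land=24.258, impact vy=-20.023
  bounce: vy ← 0.74·20.023 = 14.817
Arc 2: start y=0.000, vy=14.817 → t=3.021, apex=11.190, x_land=47.005, impact vy=-14.817
  bounce: vy ← 0.74·14.817 = 10.965
Arc 3: start y=0.000, vy=10.965 → t=2.235, apex=6.128, x_land=63.838, impact vy=-10.965
  bounce: vy ← 0.74·10.965 = 8.114
Arc 4: start y=0.000, vy=8.114 → t=1.654, apex=3.356, x_land=76.294, impact vy=-8.114
  bounce: vy ← 0.74·8.114 = 6.004
Arc 5: start y=0.000, vy=6.004 → t=1.224, apex=1.837, x_land=85.511, impact vy=-6.004
  bounce: vy ← 0.74·6.004 = 4.443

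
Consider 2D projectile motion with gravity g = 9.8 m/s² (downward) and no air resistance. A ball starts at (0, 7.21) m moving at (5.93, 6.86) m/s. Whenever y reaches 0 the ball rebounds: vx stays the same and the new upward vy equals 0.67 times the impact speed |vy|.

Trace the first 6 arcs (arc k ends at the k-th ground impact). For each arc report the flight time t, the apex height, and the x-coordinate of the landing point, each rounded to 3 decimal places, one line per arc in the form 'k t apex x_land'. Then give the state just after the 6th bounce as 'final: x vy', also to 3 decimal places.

Arc 1: start y=7.210, vy=6.860 → t=2.101, apex=9.611, x_land=12.456, impact vy=-13.725
  bounce: vy ← 0.67·13.725 = 9.196
Arc 2: start y=0.000, vy=9.196 → t=1.877, apex=4.314, x_land=23.585, impact vy=-9.196
  bounce: vy ← 0.67·9.196 = 6.161
Arc 3: start y=0.000, vy=6.161 → t=1.257, apex=1.937, x_land=31.041, impact vy=-6.161
  bounce: vy ← 0.67·6.161 = 4.128
Arc 4: start y=0.000, vy=4.128 → t=0.842, apex=0.869, x_land=36.037, impact vy=-4.128
  bounce: vy ← 0.67·4.128 = 2.766
Arc 5: start y=0.000, vy=2.766 → t=0.564, apex=0.390, x_land=39.384, impact vy=-2.766
  bounce: vy ← 0.67·2.766 = 1.853
Arc 6: start y=0.000, vy=1.853 → t=0.378, apex=0.175, x_land=41.626, impact vy=-1.853
  bounce: vy ← 0.67·1.853 = 1.242

1 2.101 9.611 12.456
2 1.877 4.314 23.585
3 1.257 1.937 31.041
4 0.842 0.869 36.037
5 0.564 0.390 39.384
6 0.378 0.175 41.626
final: 41.626 1.242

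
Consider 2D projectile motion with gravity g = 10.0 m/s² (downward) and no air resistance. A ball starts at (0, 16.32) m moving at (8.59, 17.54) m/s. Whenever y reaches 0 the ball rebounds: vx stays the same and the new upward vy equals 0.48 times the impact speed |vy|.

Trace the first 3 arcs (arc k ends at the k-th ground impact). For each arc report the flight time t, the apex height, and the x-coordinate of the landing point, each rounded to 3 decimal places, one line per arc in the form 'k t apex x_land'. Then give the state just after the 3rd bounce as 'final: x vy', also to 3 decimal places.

Arc 1: start y=16.320, vy=17.540 → t=4.272, apex=31.703, x_land=36.697, impact vy=-25.180
  bounce: vy ← 0.48·25.180 = 12.087
Arc 2: start y=0.000, vy=12.087 → t=2.417, apex=7.304, x_land=57.462, impact vy=-12.087
  bounce: vy ← 0.48·12.087 = 5.802
Arc 3: start y=0.000, vy=5.802 → t=1.160, apex=1.683, x_land=67.429, impact vy=-5.802
  bounce: vy ← 0.48·5.802 = 2.785

1 4.272 31.703 36.697
2 2.417 7.304 57.462
3 1.160 1.683 67.429
final: 67.429 2.785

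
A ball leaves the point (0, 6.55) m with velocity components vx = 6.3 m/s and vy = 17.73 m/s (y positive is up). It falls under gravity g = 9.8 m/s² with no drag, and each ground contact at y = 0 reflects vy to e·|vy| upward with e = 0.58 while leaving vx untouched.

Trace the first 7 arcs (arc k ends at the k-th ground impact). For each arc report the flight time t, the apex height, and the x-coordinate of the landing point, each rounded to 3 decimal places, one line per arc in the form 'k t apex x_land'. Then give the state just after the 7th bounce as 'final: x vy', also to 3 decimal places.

1 3.956 22.588 24.924
2 2.491 7.599 40.615
3 1.445 2.556 49.716
4 0.838 0.860 54.994
5 0.486 0.289 58.056
6 0.282 0.097 59.831
7 0.163 0.033 60.861
final: 60.861 0.465

Arc 1: start y=6.550, vy=17.730 → t=3.956, apex=22.588, x_land=24.924, impact vy=-21.041
  bounce: vy ← 0.58·21.041 = 12.204
Arc 2: start y=0.000, vy=12.204 → t=2.491, apex=7.599, x_land=40.615, impact vy=-12.204
  bounce: vy ← 0.58·12.204 = 7.078
Arc 3: start y=0.000, vy=7.078 → t=1.445, apex=2.556, x_land=49.716, impact vy=-7.078
  bounce: vy ← 0.58·7.078 = 4.105
Arc 4: start y=0.000, vy=4.105 → t=0.838, apex=0.860, x_land=54.994, impact vy=-4.105
  bounce: vy ← 0.58·4.105 = 2.381
Arc 5: start y=0.000, vy=2.381 → t=0.486, apex=0.289, x_land=58.056, impact vy=-2.381
  bounce: vy ← 0.58·2.381 = 1.381
Arc 6: start y=0.000, vy=1.381 → t=0.282, apex=0.097, x_land=59.831, impact vy=-1.381
  bounce: vy ← 0.58·1.381 = 0.801
Arc 7: start y=0.000, vy=0.801 → t=0.163, apex=0.033, x_land=60.861, impact vy=-0.801
  bounce: vy ← 0.58·0.801 = 0.465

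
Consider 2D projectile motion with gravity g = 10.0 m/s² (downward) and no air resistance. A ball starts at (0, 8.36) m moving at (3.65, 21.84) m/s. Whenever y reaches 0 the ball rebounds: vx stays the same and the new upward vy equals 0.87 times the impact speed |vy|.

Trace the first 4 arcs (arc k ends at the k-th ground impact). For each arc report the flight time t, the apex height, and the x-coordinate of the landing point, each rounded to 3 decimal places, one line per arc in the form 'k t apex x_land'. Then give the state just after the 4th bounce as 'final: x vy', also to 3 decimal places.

Arc 1: start y=8.360, vy=21.840 → t=4.722, apex=32.209, x_land=17.236, impact vy=-25.381
  bounce: vy ← 0.87·25.381 = 22.081
Arc 2: start y=0.000, vy=22.081 → t=4.416, apex=24.379, x_land=33.355, impact vy=-22.081
  bounce: vy ← 0.87·22.081 = 19.211
Arc 3: start y=0.000, vy=19.211 → t=3.842, apex=18.453, x_land=47.379, impact vy=-19.211
  bounce: vy ← 0.87·19.211 = 16.713
Arc 4: start y=0.000, vy=16.713 → t=3.343, apex=13.967, x_land=59.580, impact vy=-16.713
  bounce: vy ← 0.87·16.713 = 14.541

1 4.722 32.209 17.236
2 4.416 24.379 33.355
3 3.842 18.453 47.379
4 3.343 13.967 59.580
final: 59.580 14.541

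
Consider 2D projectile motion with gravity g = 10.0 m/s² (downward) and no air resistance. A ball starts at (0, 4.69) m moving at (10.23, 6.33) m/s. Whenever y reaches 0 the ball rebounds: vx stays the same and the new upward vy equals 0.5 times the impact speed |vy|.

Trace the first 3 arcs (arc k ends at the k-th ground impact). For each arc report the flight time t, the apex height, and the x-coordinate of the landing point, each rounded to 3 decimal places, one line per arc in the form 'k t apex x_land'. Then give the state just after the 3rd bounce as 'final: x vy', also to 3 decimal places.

Arc 1: start y=4.690, vy=6.330 → t=1.790, apex=6.693, x_land=18.312, impact vy=-11.570
  bounce: vy ← 0.5·11.570 = 5.785
Arc 2: start y=0.000, vy=5.785 → t=1.157, apex=1.673, x_land=30.148, impact vy=-5.785
  bounce: vy ← 0.5·5.785 = 2.893
Arc 3: start y=0.000, vy=2.893 → t=0.579, apex=0.418, x_land=36.066, impact vy=-2.893
  bounce: vy ← 0.5·2.893 = 1.446

1 1.790 6.693 18.312
2 1.157 1.673 30.148
3 0.579 0.418 36.066
final: 36.066 1.446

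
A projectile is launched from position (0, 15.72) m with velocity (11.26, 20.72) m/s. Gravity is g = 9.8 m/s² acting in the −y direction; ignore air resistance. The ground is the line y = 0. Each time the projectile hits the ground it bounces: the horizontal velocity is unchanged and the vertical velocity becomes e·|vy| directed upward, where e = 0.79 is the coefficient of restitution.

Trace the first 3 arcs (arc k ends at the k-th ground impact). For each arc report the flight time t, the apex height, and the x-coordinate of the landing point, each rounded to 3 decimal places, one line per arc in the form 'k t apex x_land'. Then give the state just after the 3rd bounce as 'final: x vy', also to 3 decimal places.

1 4.885 37.624 55.008
2 4.378 23.481 104.306
3 3.459 14.655 143.252
final: 143.252 13.389

Arc 1: start y=15.720, vy=20.720 → t=4.885, apex=37.624, x_land=55.008, impact vy=-27.156
  bounce: vy ← 0.79·27.156 = 21.453
Arc 2: start y=0.000, vy=21.453 → t=4.378, apex=23.481, x_land=104.306, impact vy=-21.453
  bounce: vy ← 0.79·21.453 = 16.948
Arc 3: start y=0.000, vy=16.948 → t=3.459, apex=14.655, x_land=143.252, impact vy=-16.948
  bounce: vy ← 0.79·16.948 = 13.389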